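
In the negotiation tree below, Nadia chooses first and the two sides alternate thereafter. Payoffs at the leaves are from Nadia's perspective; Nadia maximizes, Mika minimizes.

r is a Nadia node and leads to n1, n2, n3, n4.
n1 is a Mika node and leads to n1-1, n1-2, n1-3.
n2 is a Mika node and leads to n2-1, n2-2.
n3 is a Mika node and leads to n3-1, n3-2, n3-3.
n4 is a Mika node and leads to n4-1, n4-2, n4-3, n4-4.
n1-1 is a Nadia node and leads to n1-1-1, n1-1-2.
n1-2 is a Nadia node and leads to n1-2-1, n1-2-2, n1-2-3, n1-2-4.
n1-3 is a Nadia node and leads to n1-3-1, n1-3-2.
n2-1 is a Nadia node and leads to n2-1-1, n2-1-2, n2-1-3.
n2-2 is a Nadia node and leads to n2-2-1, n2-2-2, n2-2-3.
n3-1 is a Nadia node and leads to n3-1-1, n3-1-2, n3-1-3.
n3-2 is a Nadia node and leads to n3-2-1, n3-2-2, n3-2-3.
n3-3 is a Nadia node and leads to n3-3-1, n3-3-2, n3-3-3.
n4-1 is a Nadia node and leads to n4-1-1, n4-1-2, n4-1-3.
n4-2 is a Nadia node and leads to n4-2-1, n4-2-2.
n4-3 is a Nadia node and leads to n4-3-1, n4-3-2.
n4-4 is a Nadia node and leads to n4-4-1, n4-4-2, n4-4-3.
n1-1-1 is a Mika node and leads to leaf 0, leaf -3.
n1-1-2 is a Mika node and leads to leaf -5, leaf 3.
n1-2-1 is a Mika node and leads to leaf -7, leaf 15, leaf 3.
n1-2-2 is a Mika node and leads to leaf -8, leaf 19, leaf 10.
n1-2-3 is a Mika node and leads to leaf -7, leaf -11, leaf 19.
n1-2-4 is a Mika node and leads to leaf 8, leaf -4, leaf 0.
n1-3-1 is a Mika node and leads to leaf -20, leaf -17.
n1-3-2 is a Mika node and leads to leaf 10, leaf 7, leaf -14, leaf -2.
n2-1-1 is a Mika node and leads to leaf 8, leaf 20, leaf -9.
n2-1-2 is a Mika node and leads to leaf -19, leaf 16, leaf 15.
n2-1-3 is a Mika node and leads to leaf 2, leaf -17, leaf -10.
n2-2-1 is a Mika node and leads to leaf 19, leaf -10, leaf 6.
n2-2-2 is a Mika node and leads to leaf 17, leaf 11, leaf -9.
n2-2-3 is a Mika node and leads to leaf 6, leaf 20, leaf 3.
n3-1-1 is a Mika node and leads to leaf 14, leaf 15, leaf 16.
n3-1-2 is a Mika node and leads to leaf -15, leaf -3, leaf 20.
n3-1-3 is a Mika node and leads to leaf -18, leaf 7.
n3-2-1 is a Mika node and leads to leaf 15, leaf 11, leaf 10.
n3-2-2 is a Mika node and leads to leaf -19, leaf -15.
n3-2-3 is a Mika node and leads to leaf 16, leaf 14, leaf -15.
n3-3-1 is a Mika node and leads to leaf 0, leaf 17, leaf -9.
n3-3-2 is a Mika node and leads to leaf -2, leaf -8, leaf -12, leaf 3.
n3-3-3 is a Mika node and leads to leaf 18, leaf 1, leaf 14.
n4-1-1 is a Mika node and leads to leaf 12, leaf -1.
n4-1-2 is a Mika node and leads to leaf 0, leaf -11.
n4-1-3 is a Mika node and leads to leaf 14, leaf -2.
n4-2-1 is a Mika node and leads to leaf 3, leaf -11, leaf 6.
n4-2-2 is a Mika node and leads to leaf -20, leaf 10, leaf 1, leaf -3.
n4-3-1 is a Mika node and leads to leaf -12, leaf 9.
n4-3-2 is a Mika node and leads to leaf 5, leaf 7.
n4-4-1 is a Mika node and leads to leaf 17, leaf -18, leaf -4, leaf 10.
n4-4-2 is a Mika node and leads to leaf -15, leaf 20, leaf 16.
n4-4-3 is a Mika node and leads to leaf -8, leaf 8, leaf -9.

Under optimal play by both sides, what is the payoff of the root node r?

n1-1-1 (Mika): min(0, -3) = -3
n1-1-2 (Mika): min(-5, 3) = -5
n1-1 (Nadia): max(-3, -5) = -3
n1-2-1 (Mika): min(-7, 15, 3) = -7
n1-2-2 (Mika): min(-8, 19, 10) = -8
n1-2-3 (Mika): min(-7, -11, 19) = -11
n1-2-4 (Mika): min(8, -4, 0) = -4
n1-2 (Nadia): max(-7, -8, -11, -4) = -4
n1-3-1 (Mika): min(-20, -17) = -20
n1-3-2 (Mika): min(10, 7, -14, -2) = -14
n1-3 (Nadia): max(-20, -14) = -14
n1 (Mika): min(-3, -4, -14) = -14
n2-1-1 (Mika): min(8, 20, -9) = -9
n2-1-2 (Mika): min(-19, 16, 15) = -19
n2-1-3 (Mika): min(2, -17, -10) = -17
n2-1 (Nadia): max(-9, -19, -17) = -9
n2-2-1 (Mika): min(19, -10, 6) = -10
n2-2-2 (Mika): min(17, 11, -9) = -9
n2-2-3 (Mika): min(6, 20, 3) = 3
n2-2 (Nadia): max(-10, -9, 3) = 3
n2 (Mika): min(-9, 3) = -9
n3-1-1 (Mika): min(14, 15, 16) = 14
n3-1-2 (Mika): min(-15, -3, 20) = -15
n3-1-3 (Mika): min(-18, 7) = -18
n3-1 (Nadia): max(14, -15, -18) = 14
n3-2-1 (Mika): min(15, 11, 10) = 10
n3-2-2 (Mika): min(-19, -15) = -19
n3-2-3 (Mika): min(16, 14, -15) = -15
n3-2 (Nadia): max(10, -19, -15) = 10
n3-3-1 (Mika): min(0, 17, -9) = -9
n3-3-2 (Mika): min(-2, -8, -12, 3) = -12
n3-3-3 (Mika): min(18, 1, 14) = 1
n3-3 (Nadia): max(-9, -12, 1) = 1
n3 (Mika): min(14, 10, 1) = 1
n4-1-1 (Mika): min(12, -1) = -1
n4-1-2 (Mika): min(0, -11) = -11
n4-1-3 (Mika): min(14, -2) = -2
n4-1 (Nadia): max(-1, -11, -2) = -1
n4-2-1 (Mika): min(3, -11, 6) = -11
n4-2-2 (Mika): min(-20, 10, 1, -3) = -20
n4-2 (Nadia): max(-11, -20) = -11
n4-3-1 (Mika): min(-12, 9) = -12
n4-3-2 (Mika): min(5, 7) = 5
n4-3 (Nadia): max(-12, 5) = 5
n4-4-1 (Mika): min(17, -18, -4, 10) = -18
n4-4-2 (Mika): min(-15, 20, 16) = -15
n4-4-3 (Mika): min(-8, 8, -9) = -9
n4-4 (Nadia): max(-18, -15, -9) = -9
n4 (Mika): min(-1, -11, 5, -9) = -11
r (Nadia): max(-14, -9, 1, -11) = 1

1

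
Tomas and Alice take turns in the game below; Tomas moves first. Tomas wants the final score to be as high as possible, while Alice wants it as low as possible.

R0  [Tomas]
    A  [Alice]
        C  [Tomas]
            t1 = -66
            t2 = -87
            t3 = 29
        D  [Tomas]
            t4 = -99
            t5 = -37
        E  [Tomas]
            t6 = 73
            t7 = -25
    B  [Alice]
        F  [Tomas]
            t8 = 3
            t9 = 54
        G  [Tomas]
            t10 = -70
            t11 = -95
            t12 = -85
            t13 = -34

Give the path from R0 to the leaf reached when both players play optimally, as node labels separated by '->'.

C (Tomas): max(-66, -87, 29) = 29
D (Tomas): max(-99, -37) = -37
E (Tomas): max(73, -25) = 73
A (Alice): min(29, -37, 73) = -37
F (Tomas): max(3, 54) = 54
G (Tomas): max(-70, -95, -85, -34) = -34
B (Alice): min(54, -34) = -34
R0 (Tomas): max(-37, -34) = -34
At R0, Tomas picks B (highest: -34).
At B, Alice picks G (lowest: -34).
At G, Tomas picks t13 (highest: -34).
Terminal value -34.

R0 -> B -> G -> t13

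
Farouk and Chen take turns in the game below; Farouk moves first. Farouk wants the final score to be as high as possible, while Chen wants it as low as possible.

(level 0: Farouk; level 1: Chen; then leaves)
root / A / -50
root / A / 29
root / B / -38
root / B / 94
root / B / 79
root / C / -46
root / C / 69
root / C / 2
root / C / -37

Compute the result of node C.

C (Chen): min(-46, 69, 2, -37) = -46

-46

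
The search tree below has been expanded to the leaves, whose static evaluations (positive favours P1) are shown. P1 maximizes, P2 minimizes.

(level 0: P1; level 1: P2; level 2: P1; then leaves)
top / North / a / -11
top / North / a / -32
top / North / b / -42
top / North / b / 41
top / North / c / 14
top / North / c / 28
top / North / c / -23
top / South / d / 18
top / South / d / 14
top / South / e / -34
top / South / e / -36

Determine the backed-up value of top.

-11

a (P1): max(-11, -32) = -11
b (P1): max(-42, 41) = 41
c (P1): max(14, 28, -23) = 28
North (P2): min(-11, 41, 28) = -11
d (P1): max(18, 14) = 18
e (P1): max(-34, -36) = -34
South (P2): min(18, -34) = -34
top (P1): max(-11, -34) = -11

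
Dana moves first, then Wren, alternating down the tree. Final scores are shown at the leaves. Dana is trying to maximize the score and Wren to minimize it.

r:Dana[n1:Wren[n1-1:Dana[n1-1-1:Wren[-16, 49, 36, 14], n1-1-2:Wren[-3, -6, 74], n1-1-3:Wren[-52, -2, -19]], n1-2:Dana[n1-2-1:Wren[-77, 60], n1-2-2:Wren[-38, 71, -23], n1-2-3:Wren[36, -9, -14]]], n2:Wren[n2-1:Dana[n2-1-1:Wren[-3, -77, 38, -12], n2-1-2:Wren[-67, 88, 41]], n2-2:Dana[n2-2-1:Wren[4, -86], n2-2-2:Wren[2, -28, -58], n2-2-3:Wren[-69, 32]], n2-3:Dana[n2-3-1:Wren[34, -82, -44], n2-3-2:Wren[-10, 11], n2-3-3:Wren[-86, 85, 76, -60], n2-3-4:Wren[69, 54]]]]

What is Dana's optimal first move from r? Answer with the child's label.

n1

n1-1-1 (Wren): min(-16, 49, 36, 14) = -16
n1-1-2 (Wren): min(-3, -6, 74) = -6
n1-1-3 (Wren): min(-52, -2, -19) = -52
n1-1 (Dana): max(-16, -6, -52) = -6
n1-2-1 (Wren): min(-77, 60) = -77
n1-2-2 (Wren): min(-38, 71, -23) = -38
n1-2-3 (Wren): min(36, -9, -14) = -14
n1-2 (Dana): max(-77, -38, -14) = -14
n1 (Wren): min(-6, -14) = -14
n2-1-1 (Wren): min(-3, -77, 38, -12) = -77
n2-1-2 (Wren): min(-67, 88, 41) = -67
n2-1 (Dana): max(-77, -67) = -67
n2-2-1 (Wren): min(4, -86) = -86
n2-2-2 (Wren): min(2, -28, -58) = -58
n2-2-3 (Wren): min(-69, 32) = -69
n2-2 (Dana): max(-86, -58, -69) = -58
n2-3-1 (Wren): min(34, -82, -44) = -82
n2-3-2 (Wren): min(-10, 11) = -10
n2-3-3 (Wren): min(-86, 85, 76, -60) = -86
n2-3-4 (Wren): min(69, 54) = 54
n2-3 (Dana): max(-82, -10, -86, 54) = 54
n2 (Wren): min(-67, -58, 54) = -67
r (Dana): max(-14, -67) = -14
Dana at r wants the highest of {n1=-14, n2=-67}, so chooses n1.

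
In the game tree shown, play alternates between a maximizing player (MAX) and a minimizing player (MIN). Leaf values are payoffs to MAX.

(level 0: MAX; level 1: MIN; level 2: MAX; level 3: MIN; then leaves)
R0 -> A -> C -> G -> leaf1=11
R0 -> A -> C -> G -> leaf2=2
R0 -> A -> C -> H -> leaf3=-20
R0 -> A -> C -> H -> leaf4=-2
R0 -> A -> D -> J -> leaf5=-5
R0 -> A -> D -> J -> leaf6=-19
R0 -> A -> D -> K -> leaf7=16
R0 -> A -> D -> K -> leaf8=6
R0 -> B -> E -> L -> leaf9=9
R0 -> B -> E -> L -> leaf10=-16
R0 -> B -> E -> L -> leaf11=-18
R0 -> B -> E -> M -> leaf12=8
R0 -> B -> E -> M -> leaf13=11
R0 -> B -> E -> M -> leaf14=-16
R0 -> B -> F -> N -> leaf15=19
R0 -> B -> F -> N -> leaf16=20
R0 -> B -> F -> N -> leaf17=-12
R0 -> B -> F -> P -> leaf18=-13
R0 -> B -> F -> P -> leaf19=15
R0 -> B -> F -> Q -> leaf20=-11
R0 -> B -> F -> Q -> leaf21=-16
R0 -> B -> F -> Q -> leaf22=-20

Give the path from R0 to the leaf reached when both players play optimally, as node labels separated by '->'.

G (MIN): min(11, 2) = 2
H (MIN): min(-20, -2) = -20
C (MAX): max(2, -20) = 2
J (MIN): min(-5, -19) = -19
K (MIN): min(16, 6) = 6
D (MAX): max(-19, 6) = 6
A (MIN): min(2, 6) = 2
L (MIN): min(9, -16, -18) = -18
M (MIN): min(8, 11, -16) = -16
E (MAX): max(-18, -16) = -16
N (MIN): min(19, 20, -12) = -12
P (MIN): min(-13, 15) = -13
Q (MIN): min(-11, -16, -20) = -20
F (MAX): max(-12, -13, -20) = -12
B (MIN): min(-16, -12) = -16
R0 (MAX): max(2, -16) = 2
At R0, MAX picks A (highest: 2).
At A, MIN picks C (lowest: 2).
At C, MAX picks G (highest: 2).
At G, MIN picks leaf2 (lowest: 2).
Terminal value 2.

R0 -> A -> C -> G -> leaf2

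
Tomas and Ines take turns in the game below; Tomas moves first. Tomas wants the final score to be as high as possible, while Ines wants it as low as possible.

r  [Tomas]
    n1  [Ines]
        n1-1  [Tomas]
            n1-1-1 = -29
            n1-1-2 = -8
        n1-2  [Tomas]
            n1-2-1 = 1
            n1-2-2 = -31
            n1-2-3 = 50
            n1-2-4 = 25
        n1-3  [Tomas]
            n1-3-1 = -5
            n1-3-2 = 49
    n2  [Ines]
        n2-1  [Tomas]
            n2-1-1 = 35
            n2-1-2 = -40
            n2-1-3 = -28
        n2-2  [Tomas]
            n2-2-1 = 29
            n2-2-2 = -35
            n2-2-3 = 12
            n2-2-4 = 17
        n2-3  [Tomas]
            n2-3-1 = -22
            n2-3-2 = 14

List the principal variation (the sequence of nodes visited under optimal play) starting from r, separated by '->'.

r -> n2 -> n2-3 -> n2-3-2

n1-1 (Tomas): max(-29, -8) = -8
n1-2 (Tomas): max(1, -31, 50, 25) = 50
n1-3 (Tomas): max(-5, 49) = 49
n1 (Ines): min(-8, 50, 49) = -8
n2-1 (Tomas): max(35, -40, -28) = 35
n2-2 (Tomas): max(29, -35, 12, 17) = 29
n2-3 (Tomas): max(-22, 14) = 14
n2 (Ines): min(35, 29, 14) = 14
r (Tomas): max(-8, 14) = 14
At r, Tomas picks n2 (highest: 14).
At n2, Ines picks n2-3 (lowest: 14).
At n2-3, Tomas picks n2-3-2 (highest: 14).
Terminal value 14.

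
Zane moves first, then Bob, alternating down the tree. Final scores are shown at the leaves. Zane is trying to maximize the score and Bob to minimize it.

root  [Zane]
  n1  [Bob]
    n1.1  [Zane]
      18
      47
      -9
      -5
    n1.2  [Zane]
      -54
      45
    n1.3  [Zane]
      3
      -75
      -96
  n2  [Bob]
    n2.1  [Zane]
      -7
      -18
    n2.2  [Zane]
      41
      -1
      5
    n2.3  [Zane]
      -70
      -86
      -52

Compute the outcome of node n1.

n1.1 (Zane): max(18, 47, -9, -5) = 47
n1.2 (Zane): max(-54, 45) = 45
n1.3 (Zane): max(3, -75, -96) = 3
n1 (Bob): min(47, 45, 3) = 3

3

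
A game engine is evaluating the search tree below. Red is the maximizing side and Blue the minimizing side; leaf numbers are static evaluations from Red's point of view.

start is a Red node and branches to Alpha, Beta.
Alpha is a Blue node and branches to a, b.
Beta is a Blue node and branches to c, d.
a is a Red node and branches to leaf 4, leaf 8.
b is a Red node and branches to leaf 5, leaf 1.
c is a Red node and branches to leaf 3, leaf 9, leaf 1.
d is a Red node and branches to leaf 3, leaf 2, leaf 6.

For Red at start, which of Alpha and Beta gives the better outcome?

Beta

a (Red): max(4, 8) = 8
b (Red): max(5, 1) = 5
Alpha (Blue): min(8, 5) = 5
c (Red): max(3, 9, 1) = 9
d (Red): max(3, 2, 6) = 6
Beta (Blue): min(9, 6) = 6
Red prefers the higher value; Alpha=5, Beta=6. Beta is better since 6 > 5.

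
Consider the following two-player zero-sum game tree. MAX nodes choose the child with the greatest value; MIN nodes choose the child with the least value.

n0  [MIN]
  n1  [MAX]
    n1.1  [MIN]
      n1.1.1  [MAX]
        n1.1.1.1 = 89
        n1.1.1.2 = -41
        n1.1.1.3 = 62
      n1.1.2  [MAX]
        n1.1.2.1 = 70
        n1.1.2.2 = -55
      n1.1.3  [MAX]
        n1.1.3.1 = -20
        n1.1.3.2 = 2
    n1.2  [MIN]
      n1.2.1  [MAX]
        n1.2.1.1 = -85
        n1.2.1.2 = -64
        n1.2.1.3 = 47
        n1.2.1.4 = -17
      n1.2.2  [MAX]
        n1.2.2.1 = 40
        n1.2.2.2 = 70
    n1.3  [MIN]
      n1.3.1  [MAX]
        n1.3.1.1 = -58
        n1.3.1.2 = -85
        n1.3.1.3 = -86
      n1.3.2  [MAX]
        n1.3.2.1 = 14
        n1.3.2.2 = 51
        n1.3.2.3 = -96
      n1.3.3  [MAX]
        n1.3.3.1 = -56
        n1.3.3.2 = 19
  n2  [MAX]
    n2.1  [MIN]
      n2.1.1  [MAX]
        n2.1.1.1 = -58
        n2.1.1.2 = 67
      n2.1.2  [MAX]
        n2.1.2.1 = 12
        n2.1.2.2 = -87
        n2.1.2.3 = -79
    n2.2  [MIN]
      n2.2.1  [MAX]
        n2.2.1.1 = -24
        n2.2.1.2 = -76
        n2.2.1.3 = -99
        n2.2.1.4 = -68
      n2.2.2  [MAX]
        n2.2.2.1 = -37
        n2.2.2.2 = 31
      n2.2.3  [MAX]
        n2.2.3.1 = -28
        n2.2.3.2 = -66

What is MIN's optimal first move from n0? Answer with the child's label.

n1.1.1 (MAX): max(89, -41, 62) = 89
n1.1.2 (MAX): max(70, -55) = 70
n1.1.3 (MAX): max(-20, 2) = 2
n1.1 (MIN): min(89, 70, 2) = 2
n1.2.1 (MAX): max(-85, -64, 47, -17) = 47
n1.2.2 (MAX): max(40, 70) = 70
n1.2 (MIN): min(47, 70) = 47
n1.3.1 (MAX): max(-58, -85, -86) = -58
n1.3.2 (MAX): max(14, 51, -96) = 51
n1.3.3 (MAX): max(-56, 19) = 19
n1.3 (MIN): min(-58, 51, 19) = -58
n1 (MAX): max(2, 47, -58) = 47
n2.1.1 (MAX): max(-58, 67) = 67
n2.1.2 (MAX): max(12, -87, -79) = 12
n2.1 (MIN): min(67, 12) = 12
n2.2.1 (MAX): max(-24, -76, -99, -68) = -24
n2.2.2 (MAX): max(-37, 31) = 31
n2.2.3 (MAX): max(-28, -66) = -28
n2.2 (MIN): min(-24, 31, -28) = -28
n2 (MAX): max(12, -28) = 12
n0 (MIN): min(47, 12) = 12
MIN at n0 wants the lowest of {n1=47, n2=12}, so chooses n2.

n2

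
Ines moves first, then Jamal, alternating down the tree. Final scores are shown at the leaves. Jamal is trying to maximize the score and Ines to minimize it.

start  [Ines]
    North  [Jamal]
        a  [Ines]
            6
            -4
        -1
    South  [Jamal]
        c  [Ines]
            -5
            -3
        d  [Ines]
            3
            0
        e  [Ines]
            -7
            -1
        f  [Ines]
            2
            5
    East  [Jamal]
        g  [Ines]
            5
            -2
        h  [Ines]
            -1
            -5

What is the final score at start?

a (Ines): min(6, -4) = -4
North (Jamal): max(-4, -1) = -1
c (Ines): min(-5, -3) = -5
d (Ines): min(3, 0) = 0
e (Ines): min(-7, -1) = -7
f (Ines): min(2, 5) = 2
South (Jamal): max(-5, 0, -7, 2) = 2
g (Ines): min(5, -2) = -2
h (Ines): min(-1, -5) = -5
East (Jamal): max(-2, -5) = -2
start (Ines): min(-1, 2, -2) = -2

-2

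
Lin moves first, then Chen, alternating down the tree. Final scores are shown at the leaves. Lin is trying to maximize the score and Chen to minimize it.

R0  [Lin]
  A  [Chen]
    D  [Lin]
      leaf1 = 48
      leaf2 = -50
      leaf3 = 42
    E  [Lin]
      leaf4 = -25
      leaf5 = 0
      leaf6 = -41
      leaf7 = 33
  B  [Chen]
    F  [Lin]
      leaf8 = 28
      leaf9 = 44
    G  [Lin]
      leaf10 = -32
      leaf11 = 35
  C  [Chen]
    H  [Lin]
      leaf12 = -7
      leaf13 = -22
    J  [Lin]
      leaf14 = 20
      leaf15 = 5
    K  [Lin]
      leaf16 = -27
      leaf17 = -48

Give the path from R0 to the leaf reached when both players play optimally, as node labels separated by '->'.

D (Lin): max(48, -50, 42) = 48
E (Lin): max(-25, 0, -41, 33) = 33
A (Chen): min(48, 33) = 33
F (Lin): max(28, 44) = 44
G (Lin): max(-32, 35) = 35
B (Chen): min(44, 35) = 35
H (Lin): max(-7, -22) = -7
J (Lin): max(20, 5) = 20
K (Lin): max(-27, -48) = -27
C (Chen): min(-7, 20, -27) = -27
R0 (Lin): max(33, 35, -27) = 35
At R0, Lin picks B (highest: 35).
At B, Chen picks G (lowest: 35).
At G, Lin picks leaf11 (highest: 35).
Terminal value 35.

R0 -> B -> G -> leaf11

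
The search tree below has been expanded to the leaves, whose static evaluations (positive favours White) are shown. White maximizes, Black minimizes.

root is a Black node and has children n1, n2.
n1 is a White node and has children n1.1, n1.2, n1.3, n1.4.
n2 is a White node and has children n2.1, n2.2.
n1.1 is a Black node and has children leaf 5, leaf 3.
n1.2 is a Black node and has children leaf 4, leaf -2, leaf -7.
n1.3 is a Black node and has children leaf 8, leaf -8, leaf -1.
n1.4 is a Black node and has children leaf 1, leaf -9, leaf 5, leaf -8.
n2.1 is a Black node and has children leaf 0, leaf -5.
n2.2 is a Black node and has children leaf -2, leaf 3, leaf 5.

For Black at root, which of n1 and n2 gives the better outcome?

n2

n1.1 (Black): min(5, 3) = 3
n1.2 (Black): min(4, -2, -7) = -7
n1.3 (Black): min(8, -8, -1) = -8
n1.4 (Black): min(1, -9, 5, -8) = -9
n1 (White): max(3, -7, -8, -9) = 3
n2.1 (Black): min(0, -5) = -5
n2.2 (Black): min(-2, 3, 5) = -2
n2 (White): max(-5, -2) = -2
Black prefers the lower value; n1=3, n2=-2. n2 is better since -2 < 3.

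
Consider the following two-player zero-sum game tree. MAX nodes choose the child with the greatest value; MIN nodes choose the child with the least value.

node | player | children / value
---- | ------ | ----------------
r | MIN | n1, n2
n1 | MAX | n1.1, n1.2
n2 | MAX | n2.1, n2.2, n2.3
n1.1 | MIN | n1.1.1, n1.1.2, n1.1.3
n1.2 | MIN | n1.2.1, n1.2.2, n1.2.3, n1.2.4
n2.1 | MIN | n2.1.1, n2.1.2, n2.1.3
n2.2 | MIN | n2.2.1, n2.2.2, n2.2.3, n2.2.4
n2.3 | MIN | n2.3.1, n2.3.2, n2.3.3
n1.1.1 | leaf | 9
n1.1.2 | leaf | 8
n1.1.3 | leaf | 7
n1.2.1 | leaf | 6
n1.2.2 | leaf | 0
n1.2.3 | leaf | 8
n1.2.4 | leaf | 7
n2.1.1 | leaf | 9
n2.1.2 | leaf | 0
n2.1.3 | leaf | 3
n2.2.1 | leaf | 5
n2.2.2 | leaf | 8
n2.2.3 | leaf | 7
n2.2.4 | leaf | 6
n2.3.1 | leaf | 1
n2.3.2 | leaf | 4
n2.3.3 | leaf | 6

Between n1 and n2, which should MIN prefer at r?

n2

n1.1 (MIN): min(9, 8, 7) = 7
n1.2 (MIN): min(6, 0, 8, 7) = 0
n1 (MAX): max(7, 0) = 7
n2.1 (MIN): min(9, 0, 3) = 0
n2.2 (MIN): min(5, 8, 7, 6) = 5
n2.3 (MIN): min(1, 4, 6) = 1
n2 (MAX): max(0, 5, 1) = 5
MIN prefers the lower value; n1=7, n2=5. n2 is better since 5 < 7.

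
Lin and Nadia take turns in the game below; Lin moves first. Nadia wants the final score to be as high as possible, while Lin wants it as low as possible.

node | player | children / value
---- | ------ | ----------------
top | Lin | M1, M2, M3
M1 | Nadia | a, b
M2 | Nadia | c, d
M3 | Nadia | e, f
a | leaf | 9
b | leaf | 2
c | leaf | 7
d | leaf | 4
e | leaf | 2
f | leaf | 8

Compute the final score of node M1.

9

M1 (Nadia): max(9, 2) = 9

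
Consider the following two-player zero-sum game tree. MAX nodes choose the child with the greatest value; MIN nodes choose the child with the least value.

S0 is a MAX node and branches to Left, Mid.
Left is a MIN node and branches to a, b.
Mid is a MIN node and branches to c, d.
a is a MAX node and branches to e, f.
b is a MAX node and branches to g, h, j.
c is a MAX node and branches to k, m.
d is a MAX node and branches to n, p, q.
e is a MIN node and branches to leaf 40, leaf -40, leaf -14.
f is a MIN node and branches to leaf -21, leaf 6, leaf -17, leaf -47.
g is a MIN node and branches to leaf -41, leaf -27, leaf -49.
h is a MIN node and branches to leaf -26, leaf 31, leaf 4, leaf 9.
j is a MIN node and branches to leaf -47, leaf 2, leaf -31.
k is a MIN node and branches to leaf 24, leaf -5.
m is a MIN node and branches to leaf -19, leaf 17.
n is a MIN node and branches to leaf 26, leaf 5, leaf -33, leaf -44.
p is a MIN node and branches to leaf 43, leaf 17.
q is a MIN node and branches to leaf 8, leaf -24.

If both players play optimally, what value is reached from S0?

-5

e (MIN): min(40, -40, -14) = -40
f (MIN): min(-21, 6, -17, -47) = -47
a (MAX): max(-40, -47) = -40
g (MIN): min(-41, -27, -49) = -49
h (MIN): min(-26, 31, 4, 9) = -26
j (MIN): min(-47, 2, -31) = -47
b (MAX): max(-49, -26, -47) = -26
Left (MIN): min(-40, -26) = -40
k (MIN): min(24, -5) = -5
m (MIN): min(-19, 17) = -19
c (MAX): max(-5, -19) = -5
n (MIN): min(26, 5, -33, -44) = -44
p (MIN): min(43, 17) = 17
q (MIN): min(8, -24) = -24
d (MAX): max(-44, 17, -24) = 17
Mid (MIN): min(-5, 17) = -5
S0 (MAX): max(-40, -5) = -5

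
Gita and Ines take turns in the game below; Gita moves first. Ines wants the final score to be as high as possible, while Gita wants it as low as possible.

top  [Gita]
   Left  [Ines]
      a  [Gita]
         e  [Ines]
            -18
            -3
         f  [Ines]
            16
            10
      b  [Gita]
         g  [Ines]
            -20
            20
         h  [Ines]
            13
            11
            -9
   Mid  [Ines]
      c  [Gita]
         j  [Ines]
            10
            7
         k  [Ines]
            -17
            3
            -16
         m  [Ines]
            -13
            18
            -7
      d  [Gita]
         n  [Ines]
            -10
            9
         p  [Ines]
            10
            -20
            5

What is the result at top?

9

e (Ines): max(-18, -3) = -3
f (Ines): max(16, 10) = 16
a (Gita): min(-3, 16) = -3
g (Ines): max(-20, 20) = 20
h (Ines): max(13, 11, -9) = 13
b (Gita): min(20, 13) = 13
Left (Ines): max(-3, 13) = 13
j (Ines): max(10, 7) = 10
k (Ines): max(-17, 3, -16) = 3
m (Ines): max(-13, 18, -7) = 18
c (Gita): min(10, 3, 18) = 3
n (Ines): max(-10, 9) = 9
p (Ines): max(10, -20, 5) = 10
d (Gita): min(9, 10) = 9
Mid (Ines): max(3, 9) = 9
top (Gita): min(13, 9) = 9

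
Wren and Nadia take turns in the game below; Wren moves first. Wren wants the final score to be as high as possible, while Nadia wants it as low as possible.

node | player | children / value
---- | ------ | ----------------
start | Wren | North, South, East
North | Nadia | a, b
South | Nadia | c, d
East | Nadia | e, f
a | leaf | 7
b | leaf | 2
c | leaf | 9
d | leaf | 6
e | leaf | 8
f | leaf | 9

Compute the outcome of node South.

South (Nadia): min(9, 6) = 6

6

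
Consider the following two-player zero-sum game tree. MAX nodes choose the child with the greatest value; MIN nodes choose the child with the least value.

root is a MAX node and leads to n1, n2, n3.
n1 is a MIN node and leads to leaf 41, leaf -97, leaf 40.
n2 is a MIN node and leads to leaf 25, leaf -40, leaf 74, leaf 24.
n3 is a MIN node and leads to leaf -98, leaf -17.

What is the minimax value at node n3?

n3 (MIN): min(-98, -17) = -98

-98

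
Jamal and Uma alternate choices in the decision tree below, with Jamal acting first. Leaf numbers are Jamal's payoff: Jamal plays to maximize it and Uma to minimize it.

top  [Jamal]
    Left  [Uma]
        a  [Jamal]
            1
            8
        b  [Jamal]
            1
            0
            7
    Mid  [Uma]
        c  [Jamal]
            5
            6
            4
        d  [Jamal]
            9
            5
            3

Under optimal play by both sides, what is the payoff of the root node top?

a (Jamal): max(1, 8) = 8
b (Jamal): max(1, 0, 7) = 7
Left (Uma): min(8, 7) = 7
c (Jamal): max(5, 6, 4) = 6
d (Jamal): max(9, 5, 3) = 9
Mid (Uma): min(6, 9) = 6
top (Jamal): max(7, 6) = 7

7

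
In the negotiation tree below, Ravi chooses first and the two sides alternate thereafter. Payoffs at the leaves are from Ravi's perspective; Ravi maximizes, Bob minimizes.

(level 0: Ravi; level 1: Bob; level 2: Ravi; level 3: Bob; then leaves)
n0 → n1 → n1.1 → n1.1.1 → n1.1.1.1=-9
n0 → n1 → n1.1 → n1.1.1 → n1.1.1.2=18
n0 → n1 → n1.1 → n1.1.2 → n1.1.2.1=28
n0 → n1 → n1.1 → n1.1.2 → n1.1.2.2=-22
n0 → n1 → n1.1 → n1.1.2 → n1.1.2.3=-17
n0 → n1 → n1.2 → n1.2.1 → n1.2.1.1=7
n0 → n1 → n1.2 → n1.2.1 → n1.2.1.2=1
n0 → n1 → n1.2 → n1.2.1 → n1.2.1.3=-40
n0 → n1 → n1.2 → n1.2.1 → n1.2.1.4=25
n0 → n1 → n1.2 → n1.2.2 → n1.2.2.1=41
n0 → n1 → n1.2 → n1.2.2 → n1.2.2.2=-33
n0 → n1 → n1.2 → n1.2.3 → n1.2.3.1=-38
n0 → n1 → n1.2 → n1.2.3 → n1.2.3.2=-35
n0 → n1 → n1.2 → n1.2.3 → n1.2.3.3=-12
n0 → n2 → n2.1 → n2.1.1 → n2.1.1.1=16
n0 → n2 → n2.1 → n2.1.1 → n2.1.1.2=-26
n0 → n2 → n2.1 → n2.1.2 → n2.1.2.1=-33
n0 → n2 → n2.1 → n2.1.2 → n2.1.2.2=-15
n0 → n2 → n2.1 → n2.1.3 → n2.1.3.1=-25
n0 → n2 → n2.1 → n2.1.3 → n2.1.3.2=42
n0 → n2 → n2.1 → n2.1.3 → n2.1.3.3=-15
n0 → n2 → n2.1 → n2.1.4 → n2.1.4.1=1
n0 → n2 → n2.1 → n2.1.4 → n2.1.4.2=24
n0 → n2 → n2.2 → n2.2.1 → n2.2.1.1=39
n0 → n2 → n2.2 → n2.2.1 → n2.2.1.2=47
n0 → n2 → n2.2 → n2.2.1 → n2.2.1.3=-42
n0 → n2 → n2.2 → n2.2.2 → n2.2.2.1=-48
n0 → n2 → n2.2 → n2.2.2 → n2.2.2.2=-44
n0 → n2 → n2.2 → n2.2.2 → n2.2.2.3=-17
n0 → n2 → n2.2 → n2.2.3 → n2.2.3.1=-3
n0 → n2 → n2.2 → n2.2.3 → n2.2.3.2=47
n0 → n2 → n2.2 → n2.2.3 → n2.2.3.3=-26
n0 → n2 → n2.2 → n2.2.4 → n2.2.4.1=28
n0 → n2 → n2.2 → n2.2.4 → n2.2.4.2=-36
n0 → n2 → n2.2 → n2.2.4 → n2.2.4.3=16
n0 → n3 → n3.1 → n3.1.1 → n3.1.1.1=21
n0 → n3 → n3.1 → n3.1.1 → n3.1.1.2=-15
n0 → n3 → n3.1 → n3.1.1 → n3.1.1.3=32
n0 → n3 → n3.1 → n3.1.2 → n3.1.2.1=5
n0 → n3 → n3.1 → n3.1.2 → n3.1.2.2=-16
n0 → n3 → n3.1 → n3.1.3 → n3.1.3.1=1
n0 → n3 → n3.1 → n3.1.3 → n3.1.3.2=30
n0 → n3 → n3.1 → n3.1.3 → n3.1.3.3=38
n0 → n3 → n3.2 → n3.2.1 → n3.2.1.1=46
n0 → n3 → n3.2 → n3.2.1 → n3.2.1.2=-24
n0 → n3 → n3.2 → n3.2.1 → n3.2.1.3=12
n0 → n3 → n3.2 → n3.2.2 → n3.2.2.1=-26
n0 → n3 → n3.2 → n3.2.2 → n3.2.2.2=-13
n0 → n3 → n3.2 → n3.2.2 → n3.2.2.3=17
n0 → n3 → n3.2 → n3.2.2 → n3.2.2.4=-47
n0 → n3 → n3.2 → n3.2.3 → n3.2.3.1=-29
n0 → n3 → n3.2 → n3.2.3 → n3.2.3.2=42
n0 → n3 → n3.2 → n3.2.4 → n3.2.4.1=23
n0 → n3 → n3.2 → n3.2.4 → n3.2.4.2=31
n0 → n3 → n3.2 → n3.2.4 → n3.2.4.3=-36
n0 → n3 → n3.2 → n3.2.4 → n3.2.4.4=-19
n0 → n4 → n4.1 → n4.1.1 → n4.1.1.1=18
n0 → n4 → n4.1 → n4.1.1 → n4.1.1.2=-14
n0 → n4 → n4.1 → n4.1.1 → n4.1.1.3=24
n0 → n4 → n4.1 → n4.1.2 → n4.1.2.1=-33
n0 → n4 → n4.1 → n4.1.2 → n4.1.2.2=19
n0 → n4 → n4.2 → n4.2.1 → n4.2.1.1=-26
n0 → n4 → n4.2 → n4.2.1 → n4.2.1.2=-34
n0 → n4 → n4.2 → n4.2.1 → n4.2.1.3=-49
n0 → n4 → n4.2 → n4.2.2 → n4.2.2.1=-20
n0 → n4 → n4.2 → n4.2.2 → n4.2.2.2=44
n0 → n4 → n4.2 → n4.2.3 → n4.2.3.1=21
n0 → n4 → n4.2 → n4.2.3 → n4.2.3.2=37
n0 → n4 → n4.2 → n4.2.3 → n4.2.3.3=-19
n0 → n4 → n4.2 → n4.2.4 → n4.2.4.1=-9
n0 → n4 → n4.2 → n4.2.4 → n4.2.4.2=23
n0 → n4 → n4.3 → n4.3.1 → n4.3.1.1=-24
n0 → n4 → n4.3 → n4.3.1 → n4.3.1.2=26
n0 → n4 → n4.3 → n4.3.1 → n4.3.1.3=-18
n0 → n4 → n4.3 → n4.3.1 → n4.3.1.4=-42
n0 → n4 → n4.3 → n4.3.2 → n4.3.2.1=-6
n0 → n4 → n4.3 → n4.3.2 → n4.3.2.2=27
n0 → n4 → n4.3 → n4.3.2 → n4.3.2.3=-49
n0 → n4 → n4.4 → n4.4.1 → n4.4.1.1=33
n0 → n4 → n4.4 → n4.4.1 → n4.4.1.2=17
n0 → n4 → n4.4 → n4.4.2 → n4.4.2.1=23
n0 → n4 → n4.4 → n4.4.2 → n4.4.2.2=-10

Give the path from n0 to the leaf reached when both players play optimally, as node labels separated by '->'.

n0 -> n3 -> n3.2 -> n3.2.1 -> n3.2.1.2

n1.1.1 (Bob): min(-9, 18) = -9
n1.1.2 (Bob): min(28, -22, -17) = -22
n1.1 (Ravi): max(-9, -22) = -9
n1.2.1 (Bob): min(7, 1, -40, 25) = -40
n1.2.2 (Bob): min(41, -33) = -33
n1.2.3 (Bob): min(-38, -35, -12) = -38
n1.2 (Ravi): max(-40, -33, -38) = -33
n1 (Bob): min(-9, -33) = -33
n2.1.1 (Bob): min(16, -26) = -26
n2.1.2 (Bob): min(-33, -15) = -33
n2.1.3 (Bob): min(-25, 42, -15) = -25
n2.1.4 (Bob): min(1, 24) = 1
n2.1 (Ravi): max(-26, -33, -25, 1) = 1
n2.2.1 (Bob): min(39, 47, -42) = -42
n2.2.2 (Bob): min(-48, -44, -17) = -48
n2.2.3 (Bob): min(-3, 47, -26) = -26
n2.2.4 (Bob): min(28, -36, 16) = -36
n2.2 (Ravi): max(-42, -48, -26, -36) = -26
n2 (Bob): min(1, -26) = -26
n3.1.1 (Bob): min(21, -15, 32) = -15
n3.1.2 (Bob): min(5, -16) = -16
n3.1.3 (Bob): min(1, 30, 38) = 1
n3.1 (Ravi): max(-15, -16, 1) = 1
n3.2.1 (Bob): min(46, -24, 12) = -24
n3.2.2 (Bob): min(-26, -13, 17, -47) = -47
n3.2.3 (Bob): min(-29, 42) = -29
n3.2.4 (Bob): min(23, 31, -36, -19) = -36
n3.2 (Ravi): max(-24, -47, -29, -36) = -24
n3 (Bob): min(1, -24) = -24
n4.1.1 (Bob): min(18, -14, 24) = -14
n4.1.2 (Bob): min(-33, 19) = -33
n4.1 (Ravi): max(-14, -33) = -14
n4.2.1 (Bob): min(-26, -34, -49) = -49
n4.2.2 (Bob): min(-20, 44) = -20
n4.2.3 (Bob): min(21, 37, -19) = -19
n4.2.4 (Bob): min(-9, 23) = -9
n4.2 (Ravi): max(-49, -20, -19, -9) = -9
n4.3.1 (Bob): min(-24, 26, -18, -42) = -42
n4.3.2 (Bob): min(-6, 27, -49) = -49
n4.3 (Ravi): max(-42, -49) = -42
n4.4.1 (Bob): min(33, 17) = 17
n4.4.2 (Bob): min(23, -10) = -10
n4.4 (Ravi): max(17, -10) = 17
n4 (Bob): min(-14, -9, -42, 17) = -42
n0 (Ravi): max(-33, -26, -24, -42) = -24
At n0, Ravi picks n3 (highest: -24).
At n3, Bob picks n3.2 (lowest: -24).
At n3.2, Ravi picks n3.2.1 (highest: -24).
At n3.2.1, Bob picks n3.2.1.2 (lowest: -24).
Terminal value -24.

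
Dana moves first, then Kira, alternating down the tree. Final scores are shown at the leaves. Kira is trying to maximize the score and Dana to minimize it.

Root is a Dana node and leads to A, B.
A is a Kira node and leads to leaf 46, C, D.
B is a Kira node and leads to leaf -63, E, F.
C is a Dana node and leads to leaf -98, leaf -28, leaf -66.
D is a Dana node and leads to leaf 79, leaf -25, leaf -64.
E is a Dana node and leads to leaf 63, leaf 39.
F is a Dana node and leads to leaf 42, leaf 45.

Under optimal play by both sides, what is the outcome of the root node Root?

C (Dana): min(-98, -28, -66) = -98
D (Dana): min(79, -25, -64) = -64
A (Kira): max(46, -98, -64) = 46
E (Dana): min(63, 39) = 39
F (Dana): min(42, 45) = 42
B (Kira): max(-63, 39, 42) = 42
Root (Dana): min(46, 42) = 42

42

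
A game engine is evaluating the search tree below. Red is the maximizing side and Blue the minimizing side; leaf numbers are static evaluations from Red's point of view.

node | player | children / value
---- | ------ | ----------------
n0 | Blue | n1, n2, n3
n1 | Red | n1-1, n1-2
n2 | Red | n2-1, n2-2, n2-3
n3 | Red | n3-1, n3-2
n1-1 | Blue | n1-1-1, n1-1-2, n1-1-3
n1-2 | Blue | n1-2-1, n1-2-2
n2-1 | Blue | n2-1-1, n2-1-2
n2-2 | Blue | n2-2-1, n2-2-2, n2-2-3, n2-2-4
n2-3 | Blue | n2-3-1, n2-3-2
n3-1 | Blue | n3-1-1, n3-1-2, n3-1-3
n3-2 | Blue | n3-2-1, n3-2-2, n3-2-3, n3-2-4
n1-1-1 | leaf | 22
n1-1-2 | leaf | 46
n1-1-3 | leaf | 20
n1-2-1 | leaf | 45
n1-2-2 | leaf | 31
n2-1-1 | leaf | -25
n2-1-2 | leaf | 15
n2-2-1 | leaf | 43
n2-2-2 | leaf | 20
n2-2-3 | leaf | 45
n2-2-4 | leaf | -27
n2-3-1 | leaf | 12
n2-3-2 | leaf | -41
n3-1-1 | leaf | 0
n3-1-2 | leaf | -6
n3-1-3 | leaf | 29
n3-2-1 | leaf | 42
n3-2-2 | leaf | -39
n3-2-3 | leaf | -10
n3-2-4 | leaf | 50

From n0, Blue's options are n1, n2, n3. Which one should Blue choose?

n2

n1-1 (Blue): min(22, 46, 20) = 20
n1-2 (Blue): min(45, 31) = 31
n1 (Red): max(20, 31) = 31
n2-1 (Blue): min(-25, 15) = -25
n2-2 (Blue): min(43, 20, 45, -27) = -27
n2-3 (Blue): min(12, -41) = -41
n2 (Red): max(-25, -27, -41) = -25
n3-1 (Blue): min(0, -6, 29) = -6
n3-2 (Blue): min(42, -39, -10, 50) = -39
n3 (Red): max(-6, -39) = -6
n0 (Blue): min(31, -25, -6) = -25
Blue at n0 wants the lowest of {n1=31, n2=-25, n3=-6}, so chooses n2.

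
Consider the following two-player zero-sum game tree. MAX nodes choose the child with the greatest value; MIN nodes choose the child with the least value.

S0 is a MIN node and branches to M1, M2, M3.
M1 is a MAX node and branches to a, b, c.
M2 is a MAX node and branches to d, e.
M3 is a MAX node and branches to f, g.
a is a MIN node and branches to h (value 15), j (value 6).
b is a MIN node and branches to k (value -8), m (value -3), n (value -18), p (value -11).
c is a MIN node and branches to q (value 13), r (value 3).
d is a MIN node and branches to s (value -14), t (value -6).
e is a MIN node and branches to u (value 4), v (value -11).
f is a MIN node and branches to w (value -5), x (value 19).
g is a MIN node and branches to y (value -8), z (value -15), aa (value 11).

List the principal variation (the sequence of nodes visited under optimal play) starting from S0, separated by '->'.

S0 -> M2 -> e -> v

a (MIN): min(15, 6) = 6
b (MIN): min(-8, -3, -18, -11) = -18
c (MIN): min(13, 3) = 3
M1 (MAX): max(6, -18, 3) = 6
d (MIN): min(-14, -6) = -14
e (MIN): min(4, -11) = -11
M2 (MAX): max(-14, -11) = -11
f (MIN): min(-5, 19) = -5
g (MIN): min(-8, -15, 11) = -15
M3 (MAX): max(-5, -15) = -5
S0 (MIN): min(6, -11, -5) = -11
At S0, MIN picks M2 (lowest: -11).
At M2, MAX picks e (highest: -11).
At e, MIN picks v (lowest: -11).
Terminal value -11.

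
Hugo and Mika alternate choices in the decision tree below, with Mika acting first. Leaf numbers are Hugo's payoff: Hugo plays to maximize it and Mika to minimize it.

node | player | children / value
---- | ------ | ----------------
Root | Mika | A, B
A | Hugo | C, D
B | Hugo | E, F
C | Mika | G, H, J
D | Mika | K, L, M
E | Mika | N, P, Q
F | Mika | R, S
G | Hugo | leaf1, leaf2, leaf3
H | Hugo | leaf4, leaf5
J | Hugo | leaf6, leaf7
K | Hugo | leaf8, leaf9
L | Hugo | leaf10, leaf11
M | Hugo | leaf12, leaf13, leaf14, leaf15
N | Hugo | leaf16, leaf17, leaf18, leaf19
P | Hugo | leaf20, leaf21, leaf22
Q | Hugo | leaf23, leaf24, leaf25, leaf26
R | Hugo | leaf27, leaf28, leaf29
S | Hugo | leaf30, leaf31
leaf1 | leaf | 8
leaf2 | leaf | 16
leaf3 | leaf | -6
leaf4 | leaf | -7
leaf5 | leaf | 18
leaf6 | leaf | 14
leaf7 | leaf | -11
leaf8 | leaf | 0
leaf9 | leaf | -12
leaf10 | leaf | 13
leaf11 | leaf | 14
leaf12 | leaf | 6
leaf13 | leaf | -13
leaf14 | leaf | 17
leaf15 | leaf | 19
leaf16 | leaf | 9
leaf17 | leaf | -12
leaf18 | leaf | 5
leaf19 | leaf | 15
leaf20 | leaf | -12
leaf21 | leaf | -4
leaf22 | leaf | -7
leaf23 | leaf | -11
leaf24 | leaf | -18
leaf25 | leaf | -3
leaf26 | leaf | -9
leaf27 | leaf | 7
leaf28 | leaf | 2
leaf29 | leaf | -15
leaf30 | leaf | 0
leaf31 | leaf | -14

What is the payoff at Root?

G (Hugo): max(8, 16, -6) = 16
H (Hugo): max(-7, 18) = 18
J (Hugo): max(14, -11) = 14
C (Mika): min(16, 18, 14) = 14
K (Hugo): max(0, -12) = 0
L (Hugo): max(13, 14) = 14
M (Hugo): max(6, -13, 17, 19) = 19
D (Mika): min(0, 14, 19) = 0
A (Hugo): max(14, 0) = 14
N (Hugo): max(9, -12, 5, 15) = 15
P (Hugo): max(-12, -4, -7) = -4
Q (Hugo): max(-11, -18, -3, -9) = -3
E (Mika): min(15, -4, -3) = -4
R (Hugo): max(7, 2, -15) = 7
S (Hugo): max(0, -14) = 0
F (Mika): min(7, 0) = 0
B (Hugo): max(-4, 0) = 0
Root (Mika): min(14, 0) = 0

0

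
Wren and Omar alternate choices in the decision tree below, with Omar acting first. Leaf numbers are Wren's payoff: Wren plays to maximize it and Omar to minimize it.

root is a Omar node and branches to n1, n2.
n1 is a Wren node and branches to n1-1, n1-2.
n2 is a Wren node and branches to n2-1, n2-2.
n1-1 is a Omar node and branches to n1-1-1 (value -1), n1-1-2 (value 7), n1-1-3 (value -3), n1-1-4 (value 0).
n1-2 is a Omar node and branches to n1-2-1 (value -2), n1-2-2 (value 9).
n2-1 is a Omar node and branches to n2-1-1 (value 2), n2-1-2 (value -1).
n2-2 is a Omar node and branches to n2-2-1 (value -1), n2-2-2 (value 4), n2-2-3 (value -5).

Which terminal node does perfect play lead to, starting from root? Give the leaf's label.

n1-2-1

n1-1 (Omar): min(-1, 7, -3, 0) = -3
n1-2 (Omar): min(-2, 9) = -2
n1 (Wren): max(-3, -2) = -2
n2-1 (Omar): min(2, -1) = -1
n2-2 (Omar): min(-1, 4, -5) = -5
n2 (Wren): max(-1, -5) = -1
root (Omar): min(-2, -1) = -2
At root, Omar picks n1 (lowest: -2).
At n1, Wren picks n1-2 (highest: -2).
At n1-2, Omar picks n1-2-1 (lowest: -2).
Terminal value -2.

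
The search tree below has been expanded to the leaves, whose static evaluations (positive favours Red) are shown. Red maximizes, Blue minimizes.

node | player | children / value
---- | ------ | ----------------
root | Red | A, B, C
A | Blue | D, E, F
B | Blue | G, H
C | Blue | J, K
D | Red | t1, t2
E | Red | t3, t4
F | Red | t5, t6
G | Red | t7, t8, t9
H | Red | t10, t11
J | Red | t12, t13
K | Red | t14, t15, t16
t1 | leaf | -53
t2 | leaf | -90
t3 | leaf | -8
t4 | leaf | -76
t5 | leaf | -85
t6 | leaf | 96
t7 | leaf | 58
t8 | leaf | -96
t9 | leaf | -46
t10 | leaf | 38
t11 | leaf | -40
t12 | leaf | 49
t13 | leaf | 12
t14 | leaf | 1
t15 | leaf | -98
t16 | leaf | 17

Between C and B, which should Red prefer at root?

B

J (Red): max(49, 12) = 49
K (Red): max(1, -98, 17) = 17
C (Blue): min(49, 17) = 17
G (Red): max(58, -96, -46) = 58
H (Red): max(38, -40) = 38
B (Blue): min(58, 38) = 38
Red prefers the higher value; C=17, B=38. B is better since 38 > 17.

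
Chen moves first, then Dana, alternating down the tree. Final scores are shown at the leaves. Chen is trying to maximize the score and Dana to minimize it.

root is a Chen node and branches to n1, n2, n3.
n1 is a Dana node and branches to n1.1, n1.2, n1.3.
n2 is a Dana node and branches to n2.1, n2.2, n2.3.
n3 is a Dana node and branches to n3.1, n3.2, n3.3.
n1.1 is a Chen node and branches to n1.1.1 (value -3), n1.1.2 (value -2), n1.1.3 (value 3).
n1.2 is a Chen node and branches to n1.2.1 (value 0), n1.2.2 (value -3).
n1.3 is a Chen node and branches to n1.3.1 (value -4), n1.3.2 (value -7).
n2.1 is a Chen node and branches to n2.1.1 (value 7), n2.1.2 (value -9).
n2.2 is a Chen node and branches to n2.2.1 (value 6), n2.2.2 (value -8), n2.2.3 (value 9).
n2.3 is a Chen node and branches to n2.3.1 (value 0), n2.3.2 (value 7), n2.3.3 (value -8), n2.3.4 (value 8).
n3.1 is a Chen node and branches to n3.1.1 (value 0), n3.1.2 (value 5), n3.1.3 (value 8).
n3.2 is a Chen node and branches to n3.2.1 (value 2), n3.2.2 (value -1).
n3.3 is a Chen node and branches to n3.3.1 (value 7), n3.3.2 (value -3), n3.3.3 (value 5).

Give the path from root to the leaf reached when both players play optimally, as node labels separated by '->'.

n1.1 (Chen): max(-3, -2, 3) = 3
n1.2 (Chen): max(0, -3) = 0
n1.3 (Chen): max(-4, -7) = -4
n1 (Dana): min(3, 0, -4) = -4
n2.1 (Chen): max(7, -9) = 7
n2.2 (Chen): max(6, -8, 9) = 9
n2.3 (Chen): max(0, 7, -8, 8) = 8
n2 (Dana): min(7, 9, 8) = 7
n3.1 (Chen): max(0, 5, 8) = 8
n3.2 (Chen): max(2, -1) = 2
n3.3 (Chen): max(7, -3, 5) = 7
n3 (Dana): min(8, 2, 7) = 2
root (Chen): max(-4, 7, 2) = 7
At root, Chen picks n2 (highest: 7).
At n2, Dana picks n2.1 (lowest: 7).
At n2.1, Chen picks n2.1.1 (highest: 7).
Terminal value 7.

root -> n2 -> n2.1 -> n2.1.1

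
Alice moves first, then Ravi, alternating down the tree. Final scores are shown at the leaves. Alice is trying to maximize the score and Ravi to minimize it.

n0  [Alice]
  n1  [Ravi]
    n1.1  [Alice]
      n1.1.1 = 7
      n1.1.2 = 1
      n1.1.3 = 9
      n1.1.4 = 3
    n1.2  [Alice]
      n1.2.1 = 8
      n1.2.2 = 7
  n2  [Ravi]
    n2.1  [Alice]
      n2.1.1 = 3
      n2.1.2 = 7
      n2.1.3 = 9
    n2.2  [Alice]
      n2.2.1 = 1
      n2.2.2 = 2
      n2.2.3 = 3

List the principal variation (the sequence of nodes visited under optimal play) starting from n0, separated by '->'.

n1.1 (Alice): max(7, 1, 9, 3) = 9
n1.2 (Alice): max(8, 7) = 8
n1 (Ravi): min(9, 8) = 8
n2.1 (Alice): max(3, 7, 9) = 9
n2.2 (Alice): max(1, 2, 3) = 3
n2 (Ravi): min(9, 3) = 3
n0 (Alice): max(8, 3) = 8
At n0, Alice picks n1 (highest: 8).
At n1, Ravi picks n1.2 (lowest: 8).
At n1.2, Alice picks n1.2.1 (highest: 8).
Terminal value 8.

n0 -> n1 -> n1.2 -> n1.2.1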